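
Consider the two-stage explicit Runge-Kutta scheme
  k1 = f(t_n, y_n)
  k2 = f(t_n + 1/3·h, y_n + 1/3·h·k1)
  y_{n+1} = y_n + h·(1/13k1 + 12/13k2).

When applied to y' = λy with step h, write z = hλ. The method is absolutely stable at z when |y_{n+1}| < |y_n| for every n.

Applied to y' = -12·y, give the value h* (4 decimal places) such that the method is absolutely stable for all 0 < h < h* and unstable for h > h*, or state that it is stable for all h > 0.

(-3.2500,0); λ=-12 ⇒ h* = (13/4)/12 = 0.2708.

On y'=λy, z=hλ:
  k1=λy_n ⇒ h·k1=z·y_n;  k2=λ(1+1/3z)y_n ⇒ h·k2=z(1+1/3z)y_n
  y_{n+1}/y_n = 1 + 1/13z + 12/13z(1+1/3z) = 1 + z + 4/13z²
  so R(z) = 1 + z + 4/13z².

Find x<0 with |R(x)|<1.
x=-1.46: |R|=0.1959
R=1: x+4/13x²=0 ⇒ x=−13/4=-3.2500; min R=1−1/(4·4/13)=0.1875>−1
Confirm numerically:
  x=-2.879: |R|=0.67135 <1
  x=-1.878: |R|=0.20720 <1
  x=-1.871: |R|=0.20612 <1
  x=-3.342: |R|=1.09460 >1
  x=-3.335: |R|=1.08722 >1
  x=-3.277: |R|=1.02722 >1
Stable set (-3.2500, 0).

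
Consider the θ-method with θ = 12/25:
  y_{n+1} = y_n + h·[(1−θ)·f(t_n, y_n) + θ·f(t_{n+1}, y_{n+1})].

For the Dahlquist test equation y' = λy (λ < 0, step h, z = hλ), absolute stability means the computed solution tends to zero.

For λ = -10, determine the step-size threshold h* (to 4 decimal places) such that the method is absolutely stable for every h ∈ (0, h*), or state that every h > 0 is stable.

Set f=λy, z=hλ:
  y_{n+1} = y_n + z·[13/25·y_n + 12/25·y_{n+1}] ⇒ (1 − 12/25z)y_{n+1} = (1 + 13/25z)y_n
  R(z) = (1 + 13/25z)/(1 − 12/25z).

Need |R(x)|<1, x<0.
x=-0.99: |R|=0.3289
R=−1: 1+13/25x = −1+12/25x ⇒ -1/25x=2 ⇒ x=2/(-1/25)=-50.0000
Confirm numerically:
  x=-25.065: |R|=0.92346 <1
  x=-23.985: |R|=0.91684 <1
  x=-22.906: |R|=0.90965 <1
  x=-50.572: |R|=1.00091 >1
  x=-50.026: |R|=1.00004 >1
Interval (-50.0000, 0).

(-50.0000,0); λ=-10 ⇒ h* = (50)/10 = 5.0000.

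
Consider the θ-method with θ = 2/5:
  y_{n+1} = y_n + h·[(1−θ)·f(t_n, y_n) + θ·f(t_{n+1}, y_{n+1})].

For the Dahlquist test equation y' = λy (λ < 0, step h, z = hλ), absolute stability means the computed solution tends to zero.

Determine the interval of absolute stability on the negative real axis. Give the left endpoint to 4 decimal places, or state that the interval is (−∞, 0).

Set f=λy, z=hλ:
  y_{n+1} = y_n + z·[3/5·y_n + 2/5·y_{n+1}] ⇒ (1 − 2/5z)y_{n+1} = (1 + 3/5z)y_n
  so R(z) = (1 + 3/5z)/(1 − 2/5z).

Solve |R(x)|<1 on ℝ⁻.
x=-1.35: |R|=0.1234
R=−1: 1+3/5x = −1+2/5x ⇒ -1/5x=2 ⇒ x=2/(-1/5)=-10.0000
Confirm numerically:
  x=-8.491: |R|=0.93135 <1
  x=-6.759: |R|=0.82498 <1
  x=-4.883: |R|=0.65346 <1
  x=-10.346: |R|=1.01347 >1
  x=-10.252: |R|=1.00988 >1
Interval (-10.0000, 0).

(-10.0000, 0).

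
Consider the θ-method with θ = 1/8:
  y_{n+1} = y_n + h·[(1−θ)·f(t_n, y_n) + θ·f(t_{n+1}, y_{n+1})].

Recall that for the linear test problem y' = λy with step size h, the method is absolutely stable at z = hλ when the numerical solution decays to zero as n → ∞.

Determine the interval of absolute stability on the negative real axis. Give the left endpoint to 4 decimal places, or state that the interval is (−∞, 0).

On y'=λy, z=hλ:
  y_{n+1} = y_n + z·[7/8·y_n + 1/8·y_{n+1}] ⇒ (1 − 1/8z)y_{n+1} = (1 + 7/8z)y_n
  ⇒ R(z) = (1 + 7/8z)/(1 − 1/8z).

Boundary: |R(x)|=1, x<0.
x=-1.22: |R|=0.0586
R=−1: 1+7/8x = −1+1/8x ⇒ -3/4x=2 ⇒ x=2/(-3/4)=-2.6667
Confirm numerically:
  x=-2.476: |R|=0.89080 <1
  x=-1.829: |R|=0.48866 <1
  x=-1.787: |R|=0.46071 <1
  x=-1.302: |R|=0.11976 <1
  x=-2.887: |R|=1.12143 >1
  x=-2.736: |R|=1.03875 >1
So |R|<1 on (-2.6667, 0).

(-2.6667, 0).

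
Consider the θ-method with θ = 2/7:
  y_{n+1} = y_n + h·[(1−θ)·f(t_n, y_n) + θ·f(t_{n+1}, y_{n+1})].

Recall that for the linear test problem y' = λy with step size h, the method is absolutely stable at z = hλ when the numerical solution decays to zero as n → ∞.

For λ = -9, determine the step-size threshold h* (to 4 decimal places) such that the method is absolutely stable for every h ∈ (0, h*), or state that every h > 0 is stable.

Set f=λy, z=hλ:
  y_{n+1} = y_n + z·[5/7·y_n + 2/7·y_{n+1}] ⇒ (1 − 2/7z)y_{n+1} = (1 + 5/7z)y_n
  so R(z) = (1 + 5/7z)/(1 − 2/7z).

Boundary: |R(x)|=1, x<0.
x=-1.43: |R|=0.0152
R=−1: 1+5/7x = −1+2/7x ⇒ -3/7x=2 ⇒ x=2/(-3/7)=-4.6667
Confirm numerically:
  x=-4.247: |R|=0.91874 <1
  x=-3.658: |R|=0.78863 <1
  x=-3.645: |R|=0.78551 <1
  x=-2.762: |R|=0.54376 <1
  x=-5.137: |R|=1.08168 >1
  x=-4.967: |R|=1.05321 >1
So |R|<1 on (-4.6667, 0).

(-4.6667,0); λ=-9 ⇒ h* = (14/3)/9 = 0.5185.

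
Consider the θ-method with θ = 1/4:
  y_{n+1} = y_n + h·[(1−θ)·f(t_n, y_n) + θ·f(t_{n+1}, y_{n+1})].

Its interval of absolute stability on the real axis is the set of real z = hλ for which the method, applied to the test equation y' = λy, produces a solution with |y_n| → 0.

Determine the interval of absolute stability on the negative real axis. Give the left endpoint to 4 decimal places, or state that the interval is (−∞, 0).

Set f=λy, z=hλ:
  y_{n+1} = y_n + z·[3/4·y_n + 1/4·y_{n+1}] ⇒ (1 − 1/4z)y_{n+1} = (1 + 3/4z)y_n
  so R(z) = (1 + 3/4z)/(1 − 1/4z).

Solve |R(x)|<1 on ℝ⁻.
x=-0.46: |R|=0.5874
R=−1: 1+3/4x = −1+1/4x ⇒ -1/2x=2 ⇒ x=2/(-1/2)=-4.0000
Confirm numerically:
  x=-3.371: |R|=0.82933 <1
  x=-3.280: |R|=0.80220 <1
  x=-3.093: |R|=0.74425 <1
  x=-2.354: |R|=0.48190 <1
  x=-4.477: |R|=1.11254 >1
  x=-4.260: |R|=1.06295 >1
  x=-4.194: |R|=1.04735 >1
So |R|<1 on (-4.0000, 0).

(-4.0000, 0).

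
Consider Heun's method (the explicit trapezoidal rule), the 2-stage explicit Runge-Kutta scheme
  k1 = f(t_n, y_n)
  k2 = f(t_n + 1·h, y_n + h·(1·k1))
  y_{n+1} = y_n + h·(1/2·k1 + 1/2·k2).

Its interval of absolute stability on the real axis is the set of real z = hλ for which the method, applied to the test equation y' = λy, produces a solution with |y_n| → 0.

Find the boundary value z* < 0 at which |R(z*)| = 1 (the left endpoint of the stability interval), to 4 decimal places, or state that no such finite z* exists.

z* = -2.0000.

Test eqn y'=λy, z=hλ:
  order 2, 2-stage ⇒ R(z)=1+z+z^2/2
  (e.g. R(-1.53)=0.64045, |R|=0.64045)

Find x<0 with |R(x)|<1.
x=-1.53: |R|=0.6404
|R(-1.83)|=0.8445 |R(-1.55)|=0.6513 |R(-1.51)|=0.6300
Bisect:
  x_lo=-2.7126 |R|=1.9665  x_hi=-0.2279 |R|=0.7981
  mid=-1.47025 |R|=0.61057 →hi
  mid=-2.09143 |R|=1.09561 →lo
  mid=-1.78084 |R|=0.80486 →hi
  mid=-1.93614 |R|=0.93817 →hi
  mid=-2.01378 |R|=1.01388 →lo
  mid=-1.97496 |R|=0.97527 →hi
  mid=-1.99437 |R|=0.99439 →hi
  mid=-2.00408 |R|=1.00409 →lo
  mid=-1.99922 |R|=0.99922 →hi
  ...
  [-2.00013,-1.99998] ⇒ x*=-2.0000
Interval (-2.0000, 0).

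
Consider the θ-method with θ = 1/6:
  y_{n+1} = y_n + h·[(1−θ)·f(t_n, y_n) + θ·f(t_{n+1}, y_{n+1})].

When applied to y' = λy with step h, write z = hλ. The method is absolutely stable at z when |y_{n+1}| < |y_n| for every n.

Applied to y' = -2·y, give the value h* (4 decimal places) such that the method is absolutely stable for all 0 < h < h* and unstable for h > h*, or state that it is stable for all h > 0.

(-3.0000,0); λ=-2 ⇒ h* = (3)/2 = 1.5000.

On y'=λy, z=hλ:
  y_{n+1} = y_n + z·[5/6·y_n + 1/6·y_{n+1}] ⇒ (1 − 1/6z)y_{n+1} = (1 + 5/6z)y_n
  ⇒ R(z) = (1 + 5/6z)/(1 − 1/6z).

Solve |R(x)|<1 on ℝ⁻.
x=-1.79: |R|=0.3787
R=−1: 1+5/6x = −1+1/6x ⇒ -2/3x=2 ⇒ x=2/(-2/3)=-3.0000
Confirm numerically:
  x=-2.971: |R|=0.98707 <1
  x=-1.573: |R|=0.24627 <1
  x=-1.330: |R|=0.08868 <1
  x=-1.275: |R|=0.05155 <1
  x=-3.521: |R|=1.21888 >1
  x=-3.138: |R|=1.06041 >1
So |R|<1 on (-3.0000, 0).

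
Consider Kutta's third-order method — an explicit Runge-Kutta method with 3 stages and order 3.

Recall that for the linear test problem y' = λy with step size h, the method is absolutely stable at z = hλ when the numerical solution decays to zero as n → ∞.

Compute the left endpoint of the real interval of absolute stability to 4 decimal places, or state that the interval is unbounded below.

On y'=λy, z=hλ:
  order 3, 3-stage ⇒ R(z)=1+z+z^2/2+z^3/6
  (e.g. R(-0.95)=0.35835, |R|=0.35835)

Solve |R(x)|<1 on ℝ⁻.
x=-0.95: |R|=0.3584
|R(-2.33)|=0.7238 |R(-2.17)|=0.5186 |R(-1.41)|=0.1168
Bisect:
  x_lo=-3.1595 |R|=2.4249  x_hi=-0.1783 |R|=0.8366
  mid=-1.66892 |R|=0.05101 →hi
  mid=-2.41421 |R|=0.84517 →hi
  mid=-2.78686 |R|=1.51096 →lo
  mid=-2.60053 |R|=1.15028 →lo
  mid=-2.50737 |R|=0.99119 →hi
  mid=-2.55395 |R|=1.06905 →lo
  mid=-2.53066 |R|=1.02970 →lo
  mid=-2.51902 |R|=1.01034 →lo
  mid=-2.51319 |R|=1.00074 →lo
  ...
  [-2.51283,-2.51265] ⇒ x*=-2.5127
Interval (-2.5127, 0).

left endpoint -2.5127.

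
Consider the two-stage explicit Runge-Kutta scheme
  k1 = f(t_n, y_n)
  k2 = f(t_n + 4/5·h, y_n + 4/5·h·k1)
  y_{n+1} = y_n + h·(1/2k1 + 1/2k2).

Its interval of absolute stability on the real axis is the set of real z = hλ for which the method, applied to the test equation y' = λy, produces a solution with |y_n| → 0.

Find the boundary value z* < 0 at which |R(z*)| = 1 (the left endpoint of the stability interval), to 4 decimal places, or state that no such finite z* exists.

z* = -2.5000.

Test eqn y'=λy, z=hλ:
  k1=λy_n ⇒ h·k1=z·y_n;  k2=λ(1+4/5z)y_n ⇒ h·k2=z(1+4/5z)y_n
  y_{n+1}/y_n = 1 + 1/2z + 1/2z(1+4/5z) = 1 + z + 2/5z²
  so R(z) = 1 + z + 2/5z².

Find x<0 with |R(x)|<1.
x=-0.55: |R|=0.5710
R=1: x+2/5x²=0 ⇒ x=−5/2=-2.5000; min R=1−1/(4·2/5)=0.3750>−1
Confirm numerically:
  x=-2.326: |R|=0.83811 <1
  x=-1.485: |R|=0.39709 <1
  x=-1.219: |R|=0.37538 <1
  x=-2.851: |R|=1.40028 >1
  x=-2.697: |R|=1.21252 >1
Stable set (-2.5000, 0).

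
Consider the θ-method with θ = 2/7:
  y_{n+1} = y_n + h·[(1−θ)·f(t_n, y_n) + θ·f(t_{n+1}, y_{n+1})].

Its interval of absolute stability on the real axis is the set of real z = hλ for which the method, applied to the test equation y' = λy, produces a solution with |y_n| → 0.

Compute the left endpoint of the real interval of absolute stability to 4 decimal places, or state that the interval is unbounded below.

On y'=λy, z=hλ:
  y_{n+1} = y_n + z·[5/7·y_n + 2/7·y_{n+1}] ⇒ (1 − 2/7z)y_{n+1} = (1 + 5/7z)y_n
  so R(z) = (1 + 5/7z)/(1 − 2/7z).

Boundary: |R(x)|=1, x<0.
x=-1.54: |R|=0.0694
R=−1: 1+5/7x = −1+2/7x ⇒ -3/7x=2 ⇒ x=2/(-3/7)=-4.6667
Confirm numerically:
  x=-3.583: |R|=0.77051 <1
  x=-3.186: |R|=0.66781 <1
  x=-2.298: |R|=0.38720 <1
  x=-5.195: |R|=1.09114 >1
  x=-4.981: |R|=1.05559 >1
Stable set (-4.6667, 0).

z* = -4.6667.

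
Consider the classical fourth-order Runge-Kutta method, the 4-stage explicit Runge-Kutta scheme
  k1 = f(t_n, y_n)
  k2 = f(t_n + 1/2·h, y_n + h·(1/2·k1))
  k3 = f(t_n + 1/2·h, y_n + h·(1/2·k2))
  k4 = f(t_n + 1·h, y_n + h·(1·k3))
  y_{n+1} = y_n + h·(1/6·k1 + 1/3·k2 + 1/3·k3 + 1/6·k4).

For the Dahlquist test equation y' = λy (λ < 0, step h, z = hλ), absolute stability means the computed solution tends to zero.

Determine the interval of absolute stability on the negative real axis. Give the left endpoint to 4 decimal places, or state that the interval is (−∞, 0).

Test eqn y'=λy, z=hλ:
  order 4, 4-stage ⇒ R(z)=1+z+z^2/2+z^3/6+z^4/24
  (e.g. R(-0.61)=0.54399, |R|=0.54399)

Solve |R(x)|<1 on ℝ⁻.
x=-0.61: |R|=0.5440
|R(-2.6)|=0.7547 |R(-1.7)|=0.2742 |R(-1.65)|=0.2714
Bisect:
  x_lo=-3.3911 |R|=2.3692  x_hi=-0.1758 |R|=0.8388
  mid=-1.78346 |R|=0.28300 →hi
  mid=-2.58727 |R|=0.74024 →hi
  mid=-2.98917 |R|=1.35349 →lo
  mid=-2.78822 |R|=1.00442 →lo
  mid=-2.68774 |R|=0.86261 →hi
  mid=-2.73798 |R|=0.93098 →hi
  mid=-2.76310 |R|=0.96705 →hi
  mid=-2.77566 |R|=0.98557 →hi
  mid=-2.78194 |R|=0.99495 →hi
  ...
  [-2.78547,-2.78527] ⇒ x*=-2.7853
Interval (-2.7853, 0).

z∈(-2.7853,0).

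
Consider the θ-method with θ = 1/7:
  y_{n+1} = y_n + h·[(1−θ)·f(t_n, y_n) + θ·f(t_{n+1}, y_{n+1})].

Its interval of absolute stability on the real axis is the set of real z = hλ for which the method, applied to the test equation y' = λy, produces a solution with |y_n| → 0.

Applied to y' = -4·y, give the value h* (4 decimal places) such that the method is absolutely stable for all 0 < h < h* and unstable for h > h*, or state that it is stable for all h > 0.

On y'=λy, z=hλ:
  y_{n+1} = y_n + z·[6/7·y_n + 1/7·y_{n+1}] ⇒ (1 − 1/7z)y_{n+1} = (1 + 6/7z)y_n
  Hence R(z) = (1 + 6/7z)/(1 − 1/7z).

Need |R(x)|<1, x<0.
x=-1.71: |R|=0.3743
R=−1: 1+6/7x = −1+1/7x ⇒ -5/7x=2 ⇒ x=2/(-5/7)=-2.8000
Confirm numerically:
  x=-2.504: |R|=0.84428 <1
  x=-2.429: |R|=0.80327 <1
  x=-1.332: |R|=0.11906 <1
  x=-3.339: |R|=1.26066 >1
  x=-3.205: |R|=1.19843 >1
  x=-2.820: |R|=1.01018 >1
Stable set (-2.8000, 0).

(-2.8000,0); λ=-4 ⇒ h* = (14/5)/4 = 0.7000.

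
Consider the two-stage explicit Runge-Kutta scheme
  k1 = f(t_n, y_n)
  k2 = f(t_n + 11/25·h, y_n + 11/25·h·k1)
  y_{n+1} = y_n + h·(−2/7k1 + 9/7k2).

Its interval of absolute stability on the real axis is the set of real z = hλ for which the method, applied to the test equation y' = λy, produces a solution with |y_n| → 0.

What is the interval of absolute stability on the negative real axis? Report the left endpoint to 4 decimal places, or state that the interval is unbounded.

Set f=λy, z=hλ:
  k1=λy_n ⇒ h·k1=z·y_n;  k2=λ(1+11/25z)y_n ⇒ h·k2=z(1+11/25z)y_n
  y_{n+1}/y_n = 1 − 2/7z + 9/7z(1+11/25z) = 1 + z + 99/175z²
  Hence R(z) = 1 + z + 99/175z².

Find x<0 with |R(x)|<1.
x=-1: |R|=0.5657
R=1: x+99/175x²=0 ⇒ x=−175/99=-1.7677; min R=1−1/(4·99/175)=0.5581>−1
Confirm numerically:
  x=-1.496: |R|=0.77008 <1
  x=-1.492: |R|=0.76732 <1
  x=-1.068: |R|=0.57727 <1
  x=-0.938: |R|=0.55974 <1
  x=-2.300: |R|=1.69263 >1
  x=-2.096: |R|=1.38931 >1
  x=-1.825: |R|=1.05918 >1
Stable set (-1.7677, 0).

(-1.7677, 0).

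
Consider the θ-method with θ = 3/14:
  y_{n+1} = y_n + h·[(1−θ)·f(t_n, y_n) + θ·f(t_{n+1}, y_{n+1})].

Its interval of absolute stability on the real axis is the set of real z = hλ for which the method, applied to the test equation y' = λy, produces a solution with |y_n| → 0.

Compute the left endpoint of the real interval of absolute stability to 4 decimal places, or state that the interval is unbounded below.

z* = -3.5000.

Set f=λy, z=hλ:
  y_{n+1} = y_n + z·[11/14·y_n + 3/14·y_{n+1}] ⇒ (1 − 3/14z)y_{n+1} = (1 + 11/14z)y_n
  ⇒ R(z) = (1 + 11/14z)/(1 − 3/14z).

Solve |R(x)|<1 on ℝ⁻.
x=-0.83: |R|=0.2953
R=−1: 1+11/14x = −1+3/14x ⇒ -4/7x=2 ⇒ x=2/(-4/7)=-3.5000
Confirm numerically:
  x=-3.087: |R|=0.85796 <1
  x=-2.344: |R|=0.56029 <1
  x=-2.082: |R|=0.43969 <1
  x=-4.071: |R|=1.17426 >1
  x=-3.979: |R|=1.14774 >1
  x=-3.604: |R|=1.03353 >1
Interval (-3.5000, 0).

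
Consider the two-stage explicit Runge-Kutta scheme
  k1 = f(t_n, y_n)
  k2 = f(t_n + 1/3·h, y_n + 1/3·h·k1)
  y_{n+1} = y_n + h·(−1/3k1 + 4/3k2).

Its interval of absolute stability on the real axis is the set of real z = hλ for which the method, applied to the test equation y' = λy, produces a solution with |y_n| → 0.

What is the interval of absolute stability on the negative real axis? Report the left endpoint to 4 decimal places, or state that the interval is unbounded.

Set f=λy, z=hλ:
  k1=λy_n ⇒ h·k1=z·y_n;  k2=λ(1+1/3z)y_n ⇒ h·k2=z(1+1/3z)y_n
  y_{n+1}/y_n = 1 − 1/3z + 4/3z(1+1/3z) = 1 + z + 4/9z²
  R(z) = 1 + z + 4/9z².

Find x<0 with |R(x)|<1.
x=-1.03: |R|=0.4415
R=1: x+4/9x²=0 ⇒ x=−9/4=-2.2500; min R=1−1/(4·4/9)=0.4375>−1
Confirm numerically:
  x=-2.171: |R|=0.92377 <1
  x=-1.410: |R|=0.47360 <1
  x=-1.322: |R|=0.45475 <1
  x=-2.685: |R|=1.51910 >1
  x=-2.612: |R|=1.42024 >1
  x=-2.538: |R|=1.32486 >1
Stable set (-2.2500, 0).

(-2.2500, 0).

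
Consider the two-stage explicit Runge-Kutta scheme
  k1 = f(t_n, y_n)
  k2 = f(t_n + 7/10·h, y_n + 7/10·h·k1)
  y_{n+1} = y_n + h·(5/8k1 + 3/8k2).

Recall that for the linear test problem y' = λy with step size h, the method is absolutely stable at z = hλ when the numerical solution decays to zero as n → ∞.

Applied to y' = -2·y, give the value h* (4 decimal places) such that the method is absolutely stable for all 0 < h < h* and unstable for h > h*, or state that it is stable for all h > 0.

(-3.8095,0); λ=-2 ⇒ h* = (80/21)/2 = 1.9048.

On y'=λy, z=hλ:
  k1=λy_n ⇒ h·k1=z·y_n;  k2=λ(1+7/10z)y_n ⇒ h·k2=z(1+7/10z)y_n
  y_{n+1}/y_n = 1 + 5/8z + 3/8z(1+7/10z) = 1 + z + 21/80z²
  so R(z) = 1 + z + 21/80z².

Need |R(x)|<1, x<0.
x=-1.43: |R|=0.1068
R=1: x+21/80x²=0 ⇒ x=−80/21=-3.8095; min R=1−1/(4·21/80)=0.0476>−1
Confirm numerically:
  x=-3.147: |R|=0.45270 <1
  x=-3.004: |R|=0.36480 <1
  x=-2.316: |R|=0.09201 <1
  x=-1.975: |R|=0.04891 <1
  x=-4.206: |R|=1.43774 >1
  x=-4.169: |R|=1.39340 >1
So |R|<1 on (-3.8095, 0).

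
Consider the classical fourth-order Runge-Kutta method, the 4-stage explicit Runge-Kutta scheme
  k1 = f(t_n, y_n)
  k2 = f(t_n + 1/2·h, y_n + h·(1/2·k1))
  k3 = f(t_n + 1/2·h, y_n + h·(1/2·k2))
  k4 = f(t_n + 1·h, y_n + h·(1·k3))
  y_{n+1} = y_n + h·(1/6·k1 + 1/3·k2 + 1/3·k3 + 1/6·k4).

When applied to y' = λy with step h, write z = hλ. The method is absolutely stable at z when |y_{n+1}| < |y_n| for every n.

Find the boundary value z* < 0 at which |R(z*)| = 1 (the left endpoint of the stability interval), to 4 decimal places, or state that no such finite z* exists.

Test eqn y'=λy, z=hλ:
  order 4, 4-stage ⇒ R(z)=1+z+z^2/2+z^3/6+z^4/24
  (e.g. R(-1.32)=0.29437, |R|=0.29437)

Solve |R(x)|<1 on ℝ⁻.
x=-1.32: |R|=0.2944
|R(-2.82)|=1.0536 |R(-1.4)|=0.2827 |R(-0.75)|=0.4741
Bisect:
  x_lo=-3.1622 |R|=1.7338  x_hi=-0.3721 |R|=0.6893
  mid=-1.76718 |R|=0.28085 →hi
  mid=-2.46471 |R|=0.61488 →hi
  mid=-2.81347 |R|=1.04332 →lo
  mid=-2.63909 |R|=0.80104 →hi
  mid=-2.72628 |R|=0.91461 →hi
  mid=-2.76988 |R|=0.97700 →hi
  mid=-2.79167 |R|=1.00966 →lo
  ...
  [-2.78537,-2.78520] ⇒ x*=-2.7853
So |R|<1 on (-2.7853, 0).

z* = -2.7853.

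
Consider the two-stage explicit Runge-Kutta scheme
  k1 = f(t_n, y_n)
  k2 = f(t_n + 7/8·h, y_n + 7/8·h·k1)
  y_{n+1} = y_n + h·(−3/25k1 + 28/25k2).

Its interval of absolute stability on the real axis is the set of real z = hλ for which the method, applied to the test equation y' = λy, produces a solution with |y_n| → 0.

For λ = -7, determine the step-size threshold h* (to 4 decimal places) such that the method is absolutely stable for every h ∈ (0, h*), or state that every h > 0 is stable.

(-1.0204,0); λ=-7 ⇒ h* = (50/49)/7 = 0.1458.

Test eqn y'=λy, z=hλ:
  k1=λy_n ⇒ h·k1=z·y_n;  k2=λ(1+7/8z)y_n ⇒ h·k2=z(1+7/8z)y_n
  y_{n+1}/y_n = 1 − 3/25z + 28/25z(1+7/8z) = 1 + z + 49/50z²
  so R(z) = 1 + z + 49/50z².

Find x<0 with |R(x)|<1.
x=-1.63: |R|=1.9738
R=1: x+49/50x²=0 ⇒ x=−50/49=-1.0204; min R=1−1/(4·49/50)=0.7449>−1
Confirm numerically:
  x=-0.822: |R|=0.84017 <1
  x=-0.791: |R|=0.82217 <1
  x=-0.565: |R|=0.74784 <1
  x=-1.583: |R|=1.87277 >1
  x=-1.272: |R|=1.31362 >1
  x=-1.115: |R|=1.10336 >1
Stable set (-1.0204, 0).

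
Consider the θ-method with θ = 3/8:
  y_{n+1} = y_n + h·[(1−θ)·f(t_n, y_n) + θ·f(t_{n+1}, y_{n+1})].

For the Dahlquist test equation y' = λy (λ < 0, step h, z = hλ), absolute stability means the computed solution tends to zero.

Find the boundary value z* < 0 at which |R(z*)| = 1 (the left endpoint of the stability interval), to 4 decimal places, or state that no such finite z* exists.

With y'=λy (z=hλ):
  y_{n+1} = y_n + z·[5/8·y_n + 3/8·y_{n+1}] ⇒ (1 − 3/8z)y_{n+1} = (1 + 5/8z)y_n
  ⇒ R(z) = (1 + 5/8z)/(1 − 3/8z).

Solve |R(x)|<1 on ℝ⁻.
x=-1.79: |R|=0.0711
R=−1: 1+5/8x = −1+3/8x ⇒ -1/4x=2 ⇒ x=2/(-1/4)=-8.0000
Confirm numerically:
  x=-7.895: |R|=0.99337 <1
  x=-5.639: |R|=0.81049 <1
  x=-5.275: |R|=0.77125 <1
  x=-3.393: |R|=0.49315 <1
  x=-8.395: |R|=1.02381 >1
  x=-8.367: |R|=1.02217 >1
Interval (-8.0000, 0).

left endpoint -8.0000.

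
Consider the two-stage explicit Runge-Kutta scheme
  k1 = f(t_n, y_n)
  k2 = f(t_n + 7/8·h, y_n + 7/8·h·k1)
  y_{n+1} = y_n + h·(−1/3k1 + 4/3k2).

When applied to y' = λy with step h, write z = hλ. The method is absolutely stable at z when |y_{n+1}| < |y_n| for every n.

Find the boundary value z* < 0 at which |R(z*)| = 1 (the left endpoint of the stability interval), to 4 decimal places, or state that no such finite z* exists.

left endpoint -0.8571.

On y'=λy, z=hλ:
  k1=λy_n ⇒ h·k1=z·y_n;  k2=λ(1+7/8z)y_n ⇒ h·k2=z(1+7/8z)y_n
  y_{n+1}/y_n = 1 − 1/3z + 4/3z(1+7/8z) = 1 + z + 7/6z²
  R(z) = 1 + z + 7/6z².

Boundary: |R(x)|=1, x<0.
x=-1.08: |R|=1.2808
R=1: x+7/6x²=0 ⇒ x=−6/7=-0.8571; min R=1−1/(4·7/6)=0.7857>−1
Confirm numerically:
  x=-0.508: |R|=0.79307 <1
  x=-0.465: |R|=0.78726 <1
  x=-0.382: |R|=0.78824 <1
  x=-1.210: |R|=1.49812 >1
  x=-1.067: |R|=1.26124 >1
So |R|<1 on (-0.8571, 0).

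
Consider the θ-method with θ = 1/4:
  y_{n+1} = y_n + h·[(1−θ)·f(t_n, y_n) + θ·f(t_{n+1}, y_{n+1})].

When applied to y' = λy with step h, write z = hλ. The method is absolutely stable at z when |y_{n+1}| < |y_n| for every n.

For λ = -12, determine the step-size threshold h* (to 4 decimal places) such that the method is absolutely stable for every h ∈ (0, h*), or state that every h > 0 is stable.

(-4.0000,0); λ=-12 ⇒ h* = (4)/12 = 0.3333.

On y'=λy, z=hλ:
  y_{n+1} = y_n + z·[3/4·y_n + 1/4·y_{n+1}] ⇒ (1 − 1/4z)y_{n+1} = (1 + 3/4z)y_n
  R(z) = (1 + 3/4z)/(1 − 1/4z).

Solve |R(x)|<1 on ℝ⁻.
x=-0.5: |R|=0.5556
R=−1: 1+3/4x = −1+1/4x ⇒ -1/2x=2 ⇒ x=2/(-1/2)=-4.0000
Confirm numerically:
  x=-3.411: |R|=0.84105 <1
  x=-2.184: |R|=0.41268 <1
  x=-1.829: |R|=0.25510 <1
  x=-4.410: |R|=1.09750 >1
  x=-4.200: |R|=1.04878 >1
  x=-4.090: |R|=1.02225 >1
So |R|<1 on (-4.0000, 0).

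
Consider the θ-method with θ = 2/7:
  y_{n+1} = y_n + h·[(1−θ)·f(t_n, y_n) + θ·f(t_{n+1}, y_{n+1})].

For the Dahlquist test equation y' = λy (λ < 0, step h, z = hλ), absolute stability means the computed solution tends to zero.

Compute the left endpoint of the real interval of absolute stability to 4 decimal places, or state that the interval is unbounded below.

left endpoint -4.6667.

Set f=λy, z=hλ:
  y_{n+1} = y_n + z·[5/7·y_n + 2/7·y_{n+1}] ⇒ (1 − 2/7z)y_{n+1} = (1 + 5/7z)y_n
  R(z) = (1 + 5/7z)/(1 − 2/7z).

Boundary: |R(x)|=1, x<0.
x=-1.27: |R|=0.0681
R=−1: 1+5/7x = −1+2/7x ⇒ -3/7x=2 ⇒ x=2/(-3/7)=-4.6667
Confirm numerically:
  x=-2.422: |R|=0.43144 <1
  x=-2.264: |R|=0.37474 <1
  x=-2.203: |R|=0.35201 <1
  x=-5.194: |R|=1.09098 >1
  x=-5.159: |R|=1.08529 >1
  x=-4.840: |R|=1.03118 >1
Stable set (-4.6667, 0).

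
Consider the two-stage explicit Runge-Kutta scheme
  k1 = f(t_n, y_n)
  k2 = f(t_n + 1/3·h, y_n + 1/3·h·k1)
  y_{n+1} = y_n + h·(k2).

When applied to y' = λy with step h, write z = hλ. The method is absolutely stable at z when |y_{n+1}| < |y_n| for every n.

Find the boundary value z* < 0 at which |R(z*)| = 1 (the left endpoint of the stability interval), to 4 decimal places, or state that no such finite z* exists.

left endpoint -3.0000.

With y'=λy (z=hλ):
  k1=λy_n ⇒ h·k1=z·y_n;  k2=λ(1+1/3z)y_n ⇒ h·k2=z(1+1/3z)y_n
  y_{n+1}/y_n = 1 + z(1+1/3z) = 1 + z + 1/3z²
  Hence R(z) = 1 + z + 1/3z².

Need |R(x)|<1, x<0.
x=-1.77: |R|=0.2743
R=1: x+1/3x²=0 ⇒ x=−3=-3.0000; min R=1−1/(4·1/3)=0.2500>−1
Confirm numerically:
  x=-2.516: |R|=0.59409 <1
  x=-2.214: |R|=0.41993 <1
  x=-1.897: |R|=0.30254 <1
  x=-1.599: |R|=0.25327 <1
  x=-3.538: |R|=1.63448 >1
  x=-3.339: |R|=1.37731 >1
  x=-3.101: |R|=1.10440 >1
Interval (-3.0000, 0).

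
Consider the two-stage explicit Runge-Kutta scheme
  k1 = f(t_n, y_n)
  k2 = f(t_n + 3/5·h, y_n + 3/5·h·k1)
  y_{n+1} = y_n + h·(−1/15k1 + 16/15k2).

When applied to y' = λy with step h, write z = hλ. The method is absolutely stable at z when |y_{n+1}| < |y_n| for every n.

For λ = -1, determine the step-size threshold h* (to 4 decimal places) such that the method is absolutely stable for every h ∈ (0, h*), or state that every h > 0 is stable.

On y'=λy, z=hλ:
  k1=λy_n ⇒ h·k1=z·y_n;  k2=λ(1+3/5z)y_n ⇒ h·k2=z(1+3/5z)y_n
  y_{n+1}/y_n = 1 − 1/15z + 16/15z(1+3/5z) = 1 + z + 16/25z²
  ⇒ R(z) = 1 + z + 16/25z².

Boundary: |R(x)|=1, x<0.
x=-1: |R|=0.6400
R=1: x+16/25x²=0 ⇒ x=−25/16=-1.5625; min R=1−1/(4·16/25)=0.6094>−1
Confirm numerically:
  x=-1.290: |R|=0.77502 <1
  x=-1.155: |R|=0.69878 <1
  x=-0.990: |R|=0.63726 <1
  x=-1.708: |R|=1.15905 >1
  x=-1.695: |R|=1.14374 >1
So |R|<1 on (-1.5625, 0).

(-1.5625,0); λ=-1 ⇒ h* = (25/16)/1 = 1.5625.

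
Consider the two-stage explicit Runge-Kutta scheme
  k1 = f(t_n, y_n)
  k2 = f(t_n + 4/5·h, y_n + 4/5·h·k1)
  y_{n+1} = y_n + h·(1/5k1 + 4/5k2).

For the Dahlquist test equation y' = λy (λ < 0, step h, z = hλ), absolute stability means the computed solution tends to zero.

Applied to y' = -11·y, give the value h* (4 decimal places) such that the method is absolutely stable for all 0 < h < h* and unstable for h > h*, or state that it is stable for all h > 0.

On y'=λy, z=hλ:
  k1=λy_n ⇒ h·k1=z·y_n;  k2=λ(1+4/5z)y_n ⇒ h·k2=z(1+4/5z)y_n
  y_{n+1}/y_n = 1 + 1/5z + 4/5z(1+4/5z) = 1 + z + 16/25z²
  R(z) = 1 + z + 16/25z².

Find x<0 with |R(x)|<1.
x=-1.15: |R|=0.6964
R=1: x+16/25x²=0 ⇒ x=−25/16=-1.5625; min R=1−1/(4·16/25)=0.6094>−1
Confirm numerically:
  x=-1.174: |R|=0.70810 <1
  x=-0.751: |R|=0.60996 <1
  x=-0.721: |R|=0.61170 <1
  x=-0.636: |R|=0.62288 <1
  x=-1.940: |R|=1.46870 >1
  x=-1.798: |R|=1.27099 >1
  x=-1.601: |R|=1.03945 >1
Interval (-1.5625, 0).

(-1.5625,0); λ=-11 ⇒ h* = (25/16)/11 = 0.1420.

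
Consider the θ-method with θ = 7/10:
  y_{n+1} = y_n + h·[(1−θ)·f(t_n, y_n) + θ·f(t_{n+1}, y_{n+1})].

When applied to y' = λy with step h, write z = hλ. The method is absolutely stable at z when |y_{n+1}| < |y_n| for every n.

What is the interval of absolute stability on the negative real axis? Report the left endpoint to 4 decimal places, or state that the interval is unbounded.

(−∞, 0) — no finite endpoint.

Set f=λy, z=hλ:
  y_{n+1} = y_n + z·[3/10·y_n + 7/10·y_{n+1}] ⇒ (1 − 7/10z)y_{n+1} = (1 + 3/10z)y_n
  ⇒ R(z) = (1 + 3/10z)/(1 − 7/10z).

Solve |R(x)|<1 on ℝ⁻.
x=-1.55: |R|=0.2566
x=-2: |R|=0.1667
x=-10: |R|=0.2500
x=-100: |R|=0.4085
θ=7/10≥1/2 ⇒ |1+3/10x|<|1−7/10x| ∀x<0 ⇒ stable on all of ℝ⁻.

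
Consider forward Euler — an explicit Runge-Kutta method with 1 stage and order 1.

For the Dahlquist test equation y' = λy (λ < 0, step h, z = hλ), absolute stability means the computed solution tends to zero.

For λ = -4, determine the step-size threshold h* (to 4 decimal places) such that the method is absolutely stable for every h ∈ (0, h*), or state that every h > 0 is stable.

With y'=λy (z=hλ):
  order 1, 1-stage ⇒ R(z)=1+z
  (e.g. R(-0.7)=0.30000, |R|=0.30000)

Solve |R(x)|<1 on ℝ⁻.
x=-0.7: |R|=0.3000
|R(-2.25)|=1.2500 |R(-1.88)|=0.8800 |R(-0.75)|=0.2500
Bisect:
  x_lo=-2.3923 |R|=1.3923  x_hi=-0.0644 |R|=0.9356
  mid=-1.22838 |R|=0.22838 →hi
  mid=-1.81036 |R|=0.81036 →hi
  mid=-2.10136 |R|=1.10136 →lo
  mid=-1.95586 |R|=0.95586 →hi
  mid=-2.02861 |R|=1.02861 →lo
  mid=-1.99223 |R|=0.99223 →hi
  mid=-2.01042 |R|=1.01042 →lo
  mid=-2.00133 |R|=1.00133 →lo
  ...
  [-2.00005,-1.99991] ⇒ x*=-2.0000
So |R|<1 on (-2.0000, 0).

(-2.0000,0); λ=-4 ⇒ h* = 0.5000.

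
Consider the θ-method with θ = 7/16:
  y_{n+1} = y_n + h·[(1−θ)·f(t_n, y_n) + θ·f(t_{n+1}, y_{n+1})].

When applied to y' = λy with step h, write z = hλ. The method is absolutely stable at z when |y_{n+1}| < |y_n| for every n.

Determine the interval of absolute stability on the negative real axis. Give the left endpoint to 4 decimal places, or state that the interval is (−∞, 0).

z∈(-16.0000,0).

Test eqn y'=λy, z=hλ:
  y_{n+1} = y_n + z·[9/16·y_n + 7/16·y_{n+1}] ⇒ (1 − 7/16z)y_{n+1} = (1 + 9/16z)y_n
  R(z) = (1 + 9/16z)/(1 − 7/16z).

Need |R(x)|<1, x<0.
x=-1.72: |R|=0.0185
R=−1: 1+9/16x = −1+7/16x ⇒ -1/8x=2 ⇒ x=2/(-1/8)=-16.0000
Confirm numerically:
  x=-14.735: |R|=0.97877 <1
  x=-13.691: |R|=0.95871 <1
  x=-9.747: |R|=0.85152 <1
  x=-7.695: |R|=0.76226 <1
  x=-16.424: |R|=1.00647 >1
  x=-16.156: |R|=1.00242 >1
Interval (-16.0000, 0).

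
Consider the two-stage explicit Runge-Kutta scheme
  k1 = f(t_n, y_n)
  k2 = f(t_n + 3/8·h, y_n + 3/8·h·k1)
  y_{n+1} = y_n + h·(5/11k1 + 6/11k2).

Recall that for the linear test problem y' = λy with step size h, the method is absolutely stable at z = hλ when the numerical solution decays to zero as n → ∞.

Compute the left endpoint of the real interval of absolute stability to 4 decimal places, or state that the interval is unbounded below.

left endpoint -4.8889.

Set f=λy, z=hλ:
  k1=λy_n ⇒ h·k1=z·y_n;  k2=λ(1+3/8z)y_n ⇒ h·k2=z(1+3/8z)y_n
  y_{n+1}/y_n = 1 + 5/11z + 6/11z(1+3/8z) = 1 + z + 9/44z²
  so R(z) = 1 + z + 9/44z².

Solve |R(x)|<1 on ℝ⁻.
x=-0.33: |R|=0.6923
R=1: x+9/44x²=0 ⇒ x=−44/9=-4.8889; min R=1−1/(4·9/44)=-0.2222>−1
Confirm numerically:
  x=-4.042: |R|=0.29982 <1
  x=-3.859: |R|=0.18707 <1
  x=-3.286: |R|=0.07736 <1
  x=-5.475: |R|=1.65638 >1
  x=-4.996: |R|=1.10946 >1
  x=-4.915: |R|=1.02625 >1
So |R|<1 on (-4.8889, 0).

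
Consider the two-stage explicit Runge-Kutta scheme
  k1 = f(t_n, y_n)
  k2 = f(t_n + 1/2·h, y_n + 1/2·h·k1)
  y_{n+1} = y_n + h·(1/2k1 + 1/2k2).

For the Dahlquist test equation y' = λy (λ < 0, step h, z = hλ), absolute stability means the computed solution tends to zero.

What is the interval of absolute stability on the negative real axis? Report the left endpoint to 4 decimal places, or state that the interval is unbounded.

Set f=λy, z=hλ:
  k1=λy_n ⇒ h·k1=z·y_n;  k2=λ(1+1/2z)y_n ⇒ h·k2=z(1+1/2z)y_n
  y_{n+1}/y_n = 1 + 1/2z + 1/2z(1+1/2z) = 1 + z + 1/4z²
  Hence R(z) = 1 + z + 1/4z².

Boundary: |R(x)|=1, x<0.
x=-1.73: |R|=0.0182
R=1: x+1/4x²=0 ⇒ x=−4=-4.0000; min R=1−1/(4·1/4)=0.0000>−1
Confirm numerically:
  x=-3.746: |R|=0.76213 <1
  x=-1.998: |R|=0.00000 <1
  x=-1.777: |R|=0.01243 <1
  x=-1.713: |R|=0.02059 <1
  x=-4.524: |R|=1.59264 >1
  x=-4.245: |R|=1.26001 >1
Interval (-4.0000, 0).

z∈(-4.0000,0).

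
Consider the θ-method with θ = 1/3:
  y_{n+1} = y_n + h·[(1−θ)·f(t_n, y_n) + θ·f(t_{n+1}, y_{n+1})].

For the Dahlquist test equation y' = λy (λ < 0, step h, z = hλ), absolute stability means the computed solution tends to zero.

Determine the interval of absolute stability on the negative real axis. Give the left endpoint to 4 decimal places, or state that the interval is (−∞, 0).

With y'=λy (z=hλ):
  y_{n+1} = y_n + z·[2/3·y_n + 1/3·y_{n+1}] ⇒ (1 − 1/3z)y_{n+1} = (1 + 2/3z)y_n
  so R(z) = (1 + 2/3z)/(1 − 1/3z).

Solve |R(x)|<1 on ℝ⁻.
x=-0.33: |R|=0.7027
R=−1: 1+2/3x = −1+1/3x ⇒ -1/3x=2 ⇒ x=2/(-1/3)=-6.0000
Confirm numerically:
  x=-5.962: |R|=0.99576 <1
  x=-5.891: |R|=0.98774 <1
  x=-2.732: |R|=0.42987 <1
  x=-6.417: |R|=1.04428 >1
  x=-6.216: |R|=1.02344 >1
  x=-6.087: |R|=1.00957 >1
Stable set (-6.0000, 0).

z∈(-6.0000,0).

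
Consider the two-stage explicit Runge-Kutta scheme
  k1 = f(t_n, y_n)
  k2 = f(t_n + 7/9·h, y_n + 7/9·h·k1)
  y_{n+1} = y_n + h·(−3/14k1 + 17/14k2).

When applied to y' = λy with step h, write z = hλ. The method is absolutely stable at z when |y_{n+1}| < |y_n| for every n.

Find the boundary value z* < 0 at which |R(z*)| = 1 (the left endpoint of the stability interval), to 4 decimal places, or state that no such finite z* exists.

z* = -1.0588.

Test eqn y'=λy, z=hλ:
  k1=λy_n ⇒ h·k1=z·y_n;  k2=λ(1+7/9z)y_n ⇒ h·k2=z(1+7/9z)y_n
  y_{n+1}/y_n = 1 − 3/14z + 17/14z(1+7/9z) = 1 + z + 17/18z²
  R(z) = 1 + z + 17/18z².

Solve |R(x)|<1 on ℝ⁻.
x=-0.66: |R|=0.7514
R=1: x+17/18x²=0 ⇒ x=−18/17=-1.0588; min R=1−1/(4·17/18)=0.7353>−1
Confirm numerically:
  x=-0.889: |R|=0.85741 <1
  x=-0.840: |R|=0.82640 <1
  x=-0.515: |R|=0.73549 <1
  x=-1.438: |R|=1.51496 >1
  x=-1.096: |R|=1.03848 >1
Stable set (-1.0588, 0).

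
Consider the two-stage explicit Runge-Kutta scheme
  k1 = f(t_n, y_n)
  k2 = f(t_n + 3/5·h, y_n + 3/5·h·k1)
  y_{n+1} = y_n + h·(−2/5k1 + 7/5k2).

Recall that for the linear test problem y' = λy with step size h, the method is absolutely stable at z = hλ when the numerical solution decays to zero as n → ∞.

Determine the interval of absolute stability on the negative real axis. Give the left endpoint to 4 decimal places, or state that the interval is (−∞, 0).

(-1.1905, 0).

Test eqn y'=λy, z=hλ:
  k1=λy_n ⇒ h·k1=z·y_n;  k2=λ(1+3/5z)y_n ⇒ h·k2=z(1+3/5z)y_n
  y_{n+1}/y_n = 1 − 2/5z + 7/5z(1+3/5z) = 1 + z + 21/25z²
  R(z) = 1 + z + 21/25z².

Boundary: |R(x)|=1, x<0.
x=-1.07: |R|=0.8917
R=1: x+21/25x²=0 ⇒ x=−25/21=-1.1905; min R=1−1/(4·21/25)=0.7024>−1
Confirm numerically:
  x=-1.090: |R|=0.90800 <1
  x=-1.015: |R|=0.85039 <1
  x=-0.946: |R|=0.80573 <1
  x=-0.580: |R|=0.70258 <1
  x=-1.541: |R|=1.45373 >1
  x=-1.428: |R|=1.28491 >1
Interval (-1.1905, 0).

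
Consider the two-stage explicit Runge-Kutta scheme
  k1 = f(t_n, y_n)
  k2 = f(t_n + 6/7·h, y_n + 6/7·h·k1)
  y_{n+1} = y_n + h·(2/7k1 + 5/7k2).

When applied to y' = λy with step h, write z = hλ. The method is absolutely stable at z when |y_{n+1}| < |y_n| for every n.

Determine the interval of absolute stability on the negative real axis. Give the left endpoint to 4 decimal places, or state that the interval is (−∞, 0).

Test eqn y'=λy, z=hλ:
  k1=λy_n ⇒ h·k1=z·y_n;  k2=λ(1+6/7z)y_n ⇒ h·k2=z(1+6/7z)y_n
  y_{n+1}/y_n = 1 + 2/7z + 5/7z(1+6/7z) = 1 + z + 30/49z²
  so R(z) = 1 + z + 30/49z².

Need |R(x)|<1, x<0.
x=-1.72: |R|=1.0913
R=1: x+30/49x²=0 ⇒ x=−49/30=-1.6333; min R=1−1/(4·30/49)=0.5917>−1
Confirm numerically:
  x=-1.191: |R|=0.67746 <1
  x=-1.093: |R|=0.63842 <1
  x=-1.022: |R|=0.61748 <1
  x=-0.845: |R|=0.59216 <1
  x=-2.191: |R|=1.74807 >1
  x=-2.125: |R|=1.63967 >1
  x=-1.931: |R|=1.35191 >1
Interval (-1.6333, 0).

z∈(-1.6333,0).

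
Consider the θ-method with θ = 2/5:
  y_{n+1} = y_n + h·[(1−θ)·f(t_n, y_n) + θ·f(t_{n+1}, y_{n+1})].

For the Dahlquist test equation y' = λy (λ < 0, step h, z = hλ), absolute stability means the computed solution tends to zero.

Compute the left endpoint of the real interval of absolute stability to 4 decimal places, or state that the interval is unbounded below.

Test eqn y'=λy, z=hλ:
  y_{n+1} = y_n + z·[3/5·y_n + 2/5·y_{n+1}] ⇒ (1 − 2/5z)y_{n+1} = (1 + 3/5z)y_n
  ⇒ R(z) = (1 + 3/5z)/(1 − 2/5z).

Find x<0 with |R(x)|<1.
x=-0.43: |R|=0.6331
R=−1: 1+3/5x = −1+2/5x ⇒ -1/5x=2 ⇒ x=2/(-1/5)=-10.0000
Confirm numerically:
  x=-9.417: |R|=0.97554 <1
  x=-6.310: |R|=0.79058 <1
  x=-5.163: |R|=0.68439 <1
  x=-4.176: |R|=0.56381 <1
  x=-10.129: |R|=1.00511 >1
  x=-10.108: |R|=1.00428 >1
Interval (-10.0000, 0).

left endpoint -10.0000.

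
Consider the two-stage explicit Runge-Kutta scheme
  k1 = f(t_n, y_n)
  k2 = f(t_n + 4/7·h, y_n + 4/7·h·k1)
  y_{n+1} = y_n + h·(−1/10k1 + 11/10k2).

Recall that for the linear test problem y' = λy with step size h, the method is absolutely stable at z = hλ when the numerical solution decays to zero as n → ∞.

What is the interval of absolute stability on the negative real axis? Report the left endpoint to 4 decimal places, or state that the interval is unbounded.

Test eqn y'=λy, z=hλ:
  k1=λy_n ⇒ h·k1=z·y_n;  k2=λ(1+4/7z)y_n ⇒ h·k2=z(1+4/7z)y_n
  y_{n+1}/y_n = 1 − 1/10z + 11/10z(1+4/7z) = 1 + z + 22/35z²
  so R(z) = 1 + z + 22/35z².

Solve |R(x)|<1 on ℝ⁻.
x=-0.75: |R|=0.6036
R=1: x+22/35x²=0 ⇒ x=−35/22=-1.5909; min R=1−1/(4·22/35)=0.6023>−1
Confirm numerically:
  x=-1.139: |R|=0.67646 <1
  x=-0.985: |R|=0.62486 <1
  x=-0.963: |R|=0.61992 <1
  x=-1.824: |R|=1.26724 >1
  x=-1.811: |R|=1.25054 >1
So |R|<1 on (-1.5909, 0).

(-1.5909, 0).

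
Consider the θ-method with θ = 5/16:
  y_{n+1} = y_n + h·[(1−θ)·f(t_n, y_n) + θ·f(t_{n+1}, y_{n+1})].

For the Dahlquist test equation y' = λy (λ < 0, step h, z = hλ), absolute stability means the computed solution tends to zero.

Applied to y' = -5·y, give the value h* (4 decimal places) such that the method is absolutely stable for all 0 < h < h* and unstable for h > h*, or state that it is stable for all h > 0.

With y'=λy (z=hλ):
  y_{n+1} = y_n + z·[11/16·y_n + 5/16·y_{n+1}] ⇒ (1 − 5/16z)y_{n+1} = (1 + 11/16z)y_n
  R(z) = (1 + 11/16z)/(1 − 5/16z).

Need |R(x)|<1, x<0.
x=-0.57: |R|=0.5162
R=−1: 1+11/16x = −1+5/16x ⇒ -3/8x=2 ⇒ x=2/(-3/8)=-5.3333
Confirm numerically:
  x=-5.042: |R|=0.95758 <1
  x=-4.648: |R|=0.89521 <1
  x=-4.137: |R|=0.80433 <1
  x=-5.849: |R|=1.06838 >1
  x=-5.790: |R|=1.06096 >1
  x=-5.363: |R|=1.00416 >1
Stable set (-5.3333, 0).

(-5.3333,0); λ=-5 ⇒ h* = (16/3)/5 = 1.0667.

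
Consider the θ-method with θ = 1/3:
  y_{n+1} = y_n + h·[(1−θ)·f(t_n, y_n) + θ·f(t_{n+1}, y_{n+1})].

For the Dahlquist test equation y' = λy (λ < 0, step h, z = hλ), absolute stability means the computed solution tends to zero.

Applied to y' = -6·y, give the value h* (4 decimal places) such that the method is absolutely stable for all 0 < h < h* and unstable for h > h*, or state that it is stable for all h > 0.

On y'=λy, z=hλ:
  y_{n+1} = y_n + z·[2/3·y_n + 1/3·y_{n+1}] ⇒ (1 − 1/3z)y_{n+1} = (1 + 2/3z)y_n
  R(z) = (1 + 2/3z)/(1 − 1/3z).

Solve |R(x)|<1 on ℝ⁻.
x=-1.7: |R|=0.0851
R=−1: 1+2/3x = −1+1/3x ⇒ -1/3x=2 ⇒ x=2/(-1/3)=-6.0000
Confirm numerically:
  x=-5.924: |R|=0.99148 <1
  x=-4.567: |R|=0.81063 <1
  x=-4.165: |R|=0.74389 <1
  x=-6.075: |R|=1.00826 >1
  x=-6.073: |R|=1.00805 >1
So |R|<1 on (-6.0000, 0).

(-6.0000,0); λ=-6 ⇒ h* = (6)/6 = 1.0000.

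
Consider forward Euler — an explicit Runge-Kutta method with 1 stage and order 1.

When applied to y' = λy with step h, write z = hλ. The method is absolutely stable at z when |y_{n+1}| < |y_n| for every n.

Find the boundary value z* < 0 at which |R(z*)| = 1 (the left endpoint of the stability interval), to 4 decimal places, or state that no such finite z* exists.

z* = -2.0000.

With y'=λy (z=hλ):
  order 1, 1-stage ⇒ R(z)=1+z
  (e.g. R(-1.2)=-0.20000, |R|=0.20000)

Need |R(x)|<1, x<0.
x=-1.2: |R|=0.2000
|R(-2.14)|=1.1400 |R(-1.78)|=0.7800 |R(-0.97)|=0.0300
Bisect:
  x_lo=-2.6603 |R|=1.6603  x_hi=-0.3436 |R|=0.6564
  mid=-1.50193 |R|=0.50193 →hi
  mid=-2.08110 |R|=1.08110 →lo
  mid=-1.79152 |R|=0.79152 →hi
  mid=-1.93631 |R|=0.93631 →hi
  mid=-2.00871 |R|=1.00871 →lo
  mid=-1.97251 |R|=0.97251 →hi
  mid=-1.99061 |R|=0.99061 →hi
  mid=-1.99966 |R|=0.99966 →hi
  mid=-2.00418 |R|=1.00418 →lo
  mid=-2.00192 |R|=1.00192 →lo
  ...
  [-2.00008,-1.99994] ⇒ x*=-2.0000
Interval (-2.0000, 0).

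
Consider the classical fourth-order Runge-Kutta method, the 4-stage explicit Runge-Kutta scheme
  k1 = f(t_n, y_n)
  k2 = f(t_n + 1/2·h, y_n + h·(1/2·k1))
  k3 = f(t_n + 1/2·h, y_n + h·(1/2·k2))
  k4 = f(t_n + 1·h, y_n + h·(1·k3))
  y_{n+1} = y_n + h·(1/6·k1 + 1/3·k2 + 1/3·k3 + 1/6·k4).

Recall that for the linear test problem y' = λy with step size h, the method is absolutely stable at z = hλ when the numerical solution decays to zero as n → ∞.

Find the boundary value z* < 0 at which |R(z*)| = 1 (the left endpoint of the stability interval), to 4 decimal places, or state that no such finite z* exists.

Test eqn y'=λy, z=hλ:
  order 4, 4-stage ⇒ R(z)=1+z+z^2/2+z^3/6+z^4/24
  (e.g. R(-0.3)=0.74084, |R|=0.74084)

Find x<0 with |R(x)|<1.
x=-0.3: |R|=0.7408
|R(-2.29)|=0.4764 |R(-1.96)|=0.3208 |R(-0.78)|=0.4605
Bisect:
  x_lo=-3.4883 |R|=2.6907  x_hi=-0.3156 |R|=0.7294
  mid=-1.90193 |R|=0.30530 →hi
  mid=-2.69510 |R|=0.87231 →hi
  mid=-3.09168 |R|=1.56913 →lo
  mid=-2.89339 |R|=1.17558 →lo
  mid=-2.79424 |R|=1.01358 →lo
  mid=-2.74467 |R|=0.94046 →hi
  mid=-2.76946 |R|=0.97638 →hi
  mid=-2.78185 |R|=0.99482 →hi
  ...
  [-2.78533,-2.78514] ⇒ x*=-2.7853
Stable set (-2.7853, 0).

left endpoint -2.7853.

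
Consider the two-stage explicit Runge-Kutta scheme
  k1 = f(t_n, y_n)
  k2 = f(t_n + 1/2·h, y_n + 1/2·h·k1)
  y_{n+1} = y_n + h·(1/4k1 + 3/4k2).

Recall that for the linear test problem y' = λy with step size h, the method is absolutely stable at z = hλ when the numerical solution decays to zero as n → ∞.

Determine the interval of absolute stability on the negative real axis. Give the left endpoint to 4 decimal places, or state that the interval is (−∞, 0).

With y'=λy (z=hλ):
  k1=λy_n ⇒ h·k1=z·y_n;  k2=λ(1+1/2z)y_n ⇒ h·k2=z(1+1/2z)y_n
  y_{n+1}/y_n = 1 + 1/4z + 3/4z(1+1/2z) = 1 + z + 3/8z²
  R(z) = 1 + z + 3/8z².

Need |R(x)|<1, x<0.
x=-1.31: |R|=0.3335
R=1: x+3/8x²=0 ⇒ x=−8/3=-2.6667; min R=1−1/(4·3/8)=0.3333>−1
Confirm numerically:
  x=-2.268: |R|=0.66093 <1
  x=-2.172: |R|=0.59709 <1
  x=-1.425: |R|=0.33648 <1
  x=-1.412: |R|=0.33565 <1
  x=-2.825: |R|=1.16773 >1
  x=-2.813: |R|=1.15436 >1
Stable set (-2.6667, 0).

z∈(-2.6667,0).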